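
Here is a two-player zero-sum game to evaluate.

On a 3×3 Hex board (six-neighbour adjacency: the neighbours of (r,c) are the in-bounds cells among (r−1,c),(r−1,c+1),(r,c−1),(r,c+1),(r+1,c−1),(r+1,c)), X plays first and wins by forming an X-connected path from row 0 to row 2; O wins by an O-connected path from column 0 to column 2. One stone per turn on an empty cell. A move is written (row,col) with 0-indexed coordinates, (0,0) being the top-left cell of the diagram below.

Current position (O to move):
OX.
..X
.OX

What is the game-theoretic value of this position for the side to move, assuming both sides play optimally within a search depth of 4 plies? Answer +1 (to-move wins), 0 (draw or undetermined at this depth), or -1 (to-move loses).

value(OX./..X/.OX, O) = -1

p1 O@[OX./..X/.OX]: (0,2)[OXO/..X/.OX]-1* (1,0)[OX./O.X/.OX]-1 (1,1)[OX./.OX/.OX]-1 (2,0)[OX./..X/OOX]-1
p2 X@[OXO/..X/.OX]: (1,0)[OXO/X.X/.OX]+1* (1,1)[OXO/.XX/.OX]+1 (2,0)[OXO/..X/XOX]+1
p3 O@[OXO/X.X/.OX]: (1,1)[OXO/XOX/.OX]-1* (2,0)[OXO/X.X/OOX]-1
p4 X@[OXO/XOX/.OX]: (2,0)[OXO/XOX/XOX]+1*
p5 O@[OXO/XOX/XOX] terminal -1; root [OX./..X/.OX] d4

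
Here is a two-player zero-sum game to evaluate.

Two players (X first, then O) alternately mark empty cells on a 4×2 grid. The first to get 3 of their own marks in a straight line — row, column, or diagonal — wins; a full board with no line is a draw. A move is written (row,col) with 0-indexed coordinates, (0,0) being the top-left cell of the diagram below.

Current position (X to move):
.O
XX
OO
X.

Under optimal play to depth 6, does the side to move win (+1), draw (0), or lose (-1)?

p1 X@[.O/XX/OO/X.]: (0,0)[XO/XX/OO/X.]+0* (3,1)[.O/XX/OO/XX]+0
p2 O@[XO/XX/OO/X.]: (3,1)[XO/XX/OO/XO]+0*
p3 X@[XO/XX/OO/XO] terminal +0; root [.O/XX/OO/X.] d6

value(.O/XX/OO/X., X) = 0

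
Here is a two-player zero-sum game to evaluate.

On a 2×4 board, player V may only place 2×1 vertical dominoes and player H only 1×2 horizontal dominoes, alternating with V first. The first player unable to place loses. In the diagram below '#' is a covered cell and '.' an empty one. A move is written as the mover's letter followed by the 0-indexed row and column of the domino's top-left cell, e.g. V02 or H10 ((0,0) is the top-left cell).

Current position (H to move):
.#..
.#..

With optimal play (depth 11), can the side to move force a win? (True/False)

H winning at [.#../.#..]: True

ply 1, H at .#../.#.. | H02=+1→.###/.#..*; H12=+1→.#../.###
ply 2, V at .###/.#.. | V00=-1→####/##..*
ply 3, H at ####/##.. | H12=+1→####/####*
ply 4: ####/#### is terminal -1 (V); from .#../.#.. depth 11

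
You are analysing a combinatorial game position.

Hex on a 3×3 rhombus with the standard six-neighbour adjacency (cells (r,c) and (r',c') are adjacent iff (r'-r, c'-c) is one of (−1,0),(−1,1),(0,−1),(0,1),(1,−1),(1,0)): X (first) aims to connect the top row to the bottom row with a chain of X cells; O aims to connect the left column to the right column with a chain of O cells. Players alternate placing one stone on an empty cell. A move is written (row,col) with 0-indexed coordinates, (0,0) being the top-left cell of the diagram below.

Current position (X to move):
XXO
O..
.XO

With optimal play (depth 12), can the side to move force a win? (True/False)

X winning at [XXO/O../.XO]: True

p1 X@[XXO/O../.XO]: (1,1)[XXO/OX./.XO]+1* (1,2)[XXO/O.X/.XO]-1 (2,0)[XXO/O../XXO]-1
p2 O@[XXO/OX./.XO] terminal -1; root [XXO/O../.XO] d12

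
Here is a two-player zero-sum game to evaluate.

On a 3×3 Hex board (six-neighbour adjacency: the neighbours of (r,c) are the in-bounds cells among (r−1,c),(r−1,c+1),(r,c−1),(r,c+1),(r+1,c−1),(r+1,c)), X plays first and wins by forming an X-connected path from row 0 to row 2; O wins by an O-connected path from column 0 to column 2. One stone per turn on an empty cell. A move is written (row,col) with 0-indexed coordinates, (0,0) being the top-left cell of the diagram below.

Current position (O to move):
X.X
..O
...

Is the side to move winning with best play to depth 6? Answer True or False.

O winning at [X.X/..O/...]: True

p1 O@[X.X/..O/...]: (0,1)[XOX/..O/...]-1 (1,0)[X.X/O.O/...]-1 (1,1)[X.X/.OO/...]+1* (2,0)[X.X/..O/O..]+1 (2,1)[X.X/..O/.O.]-1 (2,2)[X.X/..O/..O]-1
p2 X@[X.X/.OO/...]: (0,1)[XXX/.OO/...]-1* (1,0)[X.X/XOO/...]-1 (2,0)[X.X/.OO/X..]-1 (2,1)[X.X/.OO/.X.]-1 (2,2)[X.X/.OO/..X]-1
p3 O@[XXX/.OO/...]: (1,0)[XXX/OOO/...]+1* (2,0)[XXX/.OO/O..]+1 (2,1)[XXX/.OO/.O.]+1 (2,2)[XXX/.OO/..O]+1
p4 X@[XXX/OOO/...] terminal -1; root [X.X/..O/...] d6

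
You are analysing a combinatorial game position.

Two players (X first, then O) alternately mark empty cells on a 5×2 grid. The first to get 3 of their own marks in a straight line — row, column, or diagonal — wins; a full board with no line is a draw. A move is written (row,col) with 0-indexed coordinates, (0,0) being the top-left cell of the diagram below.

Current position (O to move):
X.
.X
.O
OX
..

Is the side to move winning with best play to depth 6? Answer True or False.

O winning at [X./.X/.O/OX/..]: True

[X./.X/.O/OX/..] O move#1: (0,1):+0/XO/.X/.O/OX/.., (1,0):+0/X./OX/.O/OX/.., (2,0):+1/X./.X/OO/OX/..*, (4,0):+0/X./.X/.O/OX/O., (4,1):+0/X./.X/.O/OX/.O
[X./.X/OO/OX/..] X move#2: (0,1):-1/XX/.X/OO/OX/..*, (1,0):-1/X./XX/OO/OX/.., (4,0):-1/X./.X/OO/OX/X., (4,1):-1/X./.X/OO/OX/.X
[XX/.X/OO/OX/..] O move#3: (1,0):+1/XX/OX/OO/OX/..*, (4,0):+1/XX/.X/OO/OX/O., (4,1):+1/XX/.X/OO/OX/.O
[XX/OX/OO/OX/..] end (terminal -1, X#4); searched X./.X/.O/OX/.. to 6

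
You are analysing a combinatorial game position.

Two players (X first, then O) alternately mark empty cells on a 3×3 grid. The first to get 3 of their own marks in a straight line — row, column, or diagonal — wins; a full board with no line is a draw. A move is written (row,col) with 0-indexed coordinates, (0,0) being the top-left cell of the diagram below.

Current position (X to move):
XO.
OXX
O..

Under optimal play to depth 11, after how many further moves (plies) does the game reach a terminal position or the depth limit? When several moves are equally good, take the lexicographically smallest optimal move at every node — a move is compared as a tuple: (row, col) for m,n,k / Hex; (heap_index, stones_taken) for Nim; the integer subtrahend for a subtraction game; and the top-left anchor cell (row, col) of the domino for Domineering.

ply 1, X at XO./OXX/O.. | (0,2)=+0→XOX/OXX/O..; (2,1)=+0→XO./OXX/OX.; (2,2)=+1→XO./OXX/O.X*
ply 2: XO./OXX/O.X is terminal -1 (O); from XO./OXX/O.. depth 11

PV length from [XO./OXX/O..]: 1 ply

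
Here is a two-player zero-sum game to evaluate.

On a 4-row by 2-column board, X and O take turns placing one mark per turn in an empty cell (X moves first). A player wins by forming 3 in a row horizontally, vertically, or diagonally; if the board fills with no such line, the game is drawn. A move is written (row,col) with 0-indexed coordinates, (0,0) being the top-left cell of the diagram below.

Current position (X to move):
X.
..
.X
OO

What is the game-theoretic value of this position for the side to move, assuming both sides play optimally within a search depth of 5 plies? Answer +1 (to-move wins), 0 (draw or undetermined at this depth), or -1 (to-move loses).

ply 1, X at X./../.X/OO | (0,1)=+0→XX/../.X/OO*; (1,0)=+0→X./X./.X/OO; (1,1)=+0→X./.X/.X/OO; (2,0)=+0→X./../XX/OO
ply 2, O at XX/../.X/OO | (1,0)=-1→XX/O./.X/OO; (1,1)=+0→XX/.O/.X/OO*; (2,0)=-1→XX/../OX/OO
ply 3, X at XX/.O/.X/OO | (1,0)=+0→XX/XO/.X/OO*; (2,0)=+0→XX/.O/XX/OO
ply 4, O at XX/XO/.X/OO | (2,0)=+0→XX/XO/OX/OO*
ply 5: XX/XO/OX/OO is terminal +0 (X); from X./../.X/OO depth 5

value(X./../.X/OO, X) = 0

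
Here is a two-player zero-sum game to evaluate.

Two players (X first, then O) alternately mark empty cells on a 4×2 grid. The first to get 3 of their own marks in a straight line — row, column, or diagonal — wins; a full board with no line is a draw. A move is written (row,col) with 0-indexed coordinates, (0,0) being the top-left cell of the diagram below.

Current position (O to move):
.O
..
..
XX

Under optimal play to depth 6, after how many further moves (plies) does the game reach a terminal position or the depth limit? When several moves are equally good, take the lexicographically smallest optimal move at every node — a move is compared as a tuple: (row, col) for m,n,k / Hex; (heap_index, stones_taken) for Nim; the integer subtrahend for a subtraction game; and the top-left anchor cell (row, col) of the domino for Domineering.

ply 1, O at .O/../../XX | (0,0)=+0→OO/../../XX*; (1,0)=+0→.O/O./../XX; (1,1)=+0→.O/.O/../XX; (2,0)=+0→.O/../O./XX; (2,1)=+0→.O/../.O/XX
ply 2, X at OO/../../XX | (1,0)=+0→OO/X./../XX*; (1,1)=+0→OO/.X/../XX; (2,0)=+0→OO/../X./XX; (2,1)=+0→OO/../.X/XX
ply 3, O at OO/X./../XX | (1,1)=-1→OO/XO/../XX; (2,0)=+0→OO/X./O./XX*; (2,1)=-1→OO/X./.O/XX
ply 4, X at OO/X./O./XX | (1,1)=+0→OO/XX/O./XX*; (2,1)=+0→OO/X./OX/XX
ply 5, O at OO/XX/O./XX | (2,1)=+0→OO/XX/OO/XX*
ply 6: OO/XX/OO/XX is terminal +0 (X); from .O/../../XX depth 6

PV length from [.O/../../XX]: 5 plies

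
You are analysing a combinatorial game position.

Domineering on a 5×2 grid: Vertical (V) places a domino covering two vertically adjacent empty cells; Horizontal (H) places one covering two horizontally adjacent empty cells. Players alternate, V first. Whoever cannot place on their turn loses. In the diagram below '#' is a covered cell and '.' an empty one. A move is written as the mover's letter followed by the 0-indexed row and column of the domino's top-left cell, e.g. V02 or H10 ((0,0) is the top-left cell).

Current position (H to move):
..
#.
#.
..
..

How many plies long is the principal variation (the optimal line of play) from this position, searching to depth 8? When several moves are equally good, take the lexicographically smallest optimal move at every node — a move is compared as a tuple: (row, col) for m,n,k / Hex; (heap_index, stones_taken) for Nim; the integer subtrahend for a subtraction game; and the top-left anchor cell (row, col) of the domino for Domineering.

PV length from [../#./#./../..]: 3 plies

p1 H@[../#./#./../..]: H00[##/#./#./../..]-1 H30[../#./#./##/..]+1* H40[../#./#./../##]+1
p2 V@[../#./#./##/..]: V01[.#/##/#./##/..]-1* V11[../##/##/##/..]-1
p3 H@[.#/##/#./##/..]: H40[.#/##/#./##/##]+1*
p4 V@[.#/##/#./##/##] terminal -1; root [../#./#./../..] d8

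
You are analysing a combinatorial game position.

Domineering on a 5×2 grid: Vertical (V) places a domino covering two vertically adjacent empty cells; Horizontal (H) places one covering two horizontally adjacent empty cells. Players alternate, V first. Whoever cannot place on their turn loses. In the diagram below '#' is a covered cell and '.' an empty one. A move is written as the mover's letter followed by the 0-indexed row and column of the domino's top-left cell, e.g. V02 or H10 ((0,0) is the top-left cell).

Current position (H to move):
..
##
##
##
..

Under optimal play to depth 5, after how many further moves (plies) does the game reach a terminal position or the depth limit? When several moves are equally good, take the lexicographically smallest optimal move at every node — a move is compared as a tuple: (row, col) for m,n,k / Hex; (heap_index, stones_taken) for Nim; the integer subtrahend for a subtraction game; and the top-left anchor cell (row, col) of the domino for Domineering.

ply 1, H at ../##/##/##/.. | H00=+1→##/##/##/##/..*; H40=+1→../##/##/##/##
ply 2: ##/##/##/##/.. is terminal -1 (V); from ../##/##/##/.. depth 5

PV length from [../##/##/##/..]: 1 ply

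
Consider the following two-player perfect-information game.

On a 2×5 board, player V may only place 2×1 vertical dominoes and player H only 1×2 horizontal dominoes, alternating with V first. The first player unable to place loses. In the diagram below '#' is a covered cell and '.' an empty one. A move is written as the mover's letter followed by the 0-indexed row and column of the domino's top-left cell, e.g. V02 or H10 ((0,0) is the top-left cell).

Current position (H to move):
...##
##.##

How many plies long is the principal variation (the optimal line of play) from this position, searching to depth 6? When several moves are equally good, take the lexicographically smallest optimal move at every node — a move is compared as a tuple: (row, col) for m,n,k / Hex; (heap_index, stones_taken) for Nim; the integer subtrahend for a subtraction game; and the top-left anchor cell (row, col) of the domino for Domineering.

[...##/##.##] H move#1: H00:-1/##.##/##.##, H01:+1/.####/##.##*
[.####/##.##] end (terminal -1, V#2); searched ...##/##.## to 6

PV length from [...##/##.##]: 1 ply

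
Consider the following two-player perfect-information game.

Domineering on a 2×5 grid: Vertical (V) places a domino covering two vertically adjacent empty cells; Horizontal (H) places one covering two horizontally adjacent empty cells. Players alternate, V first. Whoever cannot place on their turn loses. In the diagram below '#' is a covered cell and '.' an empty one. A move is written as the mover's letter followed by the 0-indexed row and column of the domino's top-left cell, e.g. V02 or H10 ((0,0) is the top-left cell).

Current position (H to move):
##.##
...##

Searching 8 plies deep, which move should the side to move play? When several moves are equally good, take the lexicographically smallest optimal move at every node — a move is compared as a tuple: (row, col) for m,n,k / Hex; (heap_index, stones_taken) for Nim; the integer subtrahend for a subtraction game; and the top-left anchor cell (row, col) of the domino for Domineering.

p1 H@[##.##/...##]: H10[##.##/##.##]-1 H11[##.##/.####]+1*
p2 V@[##.##/.####] terminal -1; root [##.##/...##] d8

H's best at [##.##/...##]: H11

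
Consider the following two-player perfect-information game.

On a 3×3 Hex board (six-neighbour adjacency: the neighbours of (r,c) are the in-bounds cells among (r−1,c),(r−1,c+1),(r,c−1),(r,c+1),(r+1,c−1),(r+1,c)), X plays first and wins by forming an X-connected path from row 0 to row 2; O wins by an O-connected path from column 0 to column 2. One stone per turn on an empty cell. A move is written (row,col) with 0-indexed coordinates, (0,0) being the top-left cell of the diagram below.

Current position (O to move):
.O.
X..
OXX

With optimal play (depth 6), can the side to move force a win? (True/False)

O winning at [.O./X../OXX]: True

[.O./X../OXX] O move#1: (0,0):-1/OO./X../OXX, (0,2):+1/.OO/X../OXX*, (1,1):+1/.O./XO./OXX, (1,2):-1/.O./X.O/OXX
[.OO/X../OXX] X move#2: (0,0):-1/XOO/X../OXX*, (1,1):-1/.OO/XX./OXX, (1,2):-1/.OO/X.X/OXX
[XOO/X../OXX] O move#3: (1,1):+1/XOO/XO./OXX*, (1,2):-1/XOO/X.O/OXX
[XOO/XO./OXX] end (terminal -1, X#4); searched .O./X../OXX to 6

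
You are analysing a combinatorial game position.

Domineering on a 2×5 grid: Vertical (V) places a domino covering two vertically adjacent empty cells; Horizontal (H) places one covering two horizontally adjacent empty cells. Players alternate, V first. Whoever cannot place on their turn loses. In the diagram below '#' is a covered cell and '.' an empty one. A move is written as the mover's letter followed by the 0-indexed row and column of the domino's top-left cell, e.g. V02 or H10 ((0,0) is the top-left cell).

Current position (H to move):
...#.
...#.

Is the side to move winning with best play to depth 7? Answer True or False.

H winning at [...#./...#.]: False

ply 1, H at ...#./...#. | H00=-1→##.#./...#.*; H01=-1→.###./...#.; H10=-1→...#./##.#.; H11=-1→...#./.###.
ply 2, V at ##.#./...#. | V02=+1→####./..##.*; V04=-1→##.##/...##
ply 3, H at ####./..##. | H10=-1→####./####.*
ply 4, V at ####./####. | V04=+1→#####/#####*
ply 5: #####/##### is terminal -1 (H); from ...#./...#. depth 7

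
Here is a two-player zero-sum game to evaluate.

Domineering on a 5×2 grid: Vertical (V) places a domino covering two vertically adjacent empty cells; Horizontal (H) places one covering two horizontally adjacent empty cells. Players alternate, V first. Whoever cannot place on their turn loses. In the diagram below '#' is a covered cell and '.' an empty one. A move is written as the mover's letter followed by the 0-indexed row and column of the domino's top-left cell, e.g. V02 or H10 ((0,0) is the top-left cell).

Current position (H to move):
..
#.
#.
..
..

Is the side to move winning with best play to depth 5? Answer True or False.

ply 1, H at ../#./#./../.. | H00=-1→##/#./#./../..; H30=+1→../#./#./##/..*; H40=+1→../#./#./../##
ply 2, V at ../#./#./##/.. | V01=-1→.#/##/#./##/..*; V11=-1→../##/##/##/..
ply 3, H at .#/##/#./##/.. | H40=+1→.#/##/#./##/##*
ply 4: .#/##/#./##/## is terminal -1 (V); from ../#./#./../.. depth 5

H winning at [../#./#./../..]: True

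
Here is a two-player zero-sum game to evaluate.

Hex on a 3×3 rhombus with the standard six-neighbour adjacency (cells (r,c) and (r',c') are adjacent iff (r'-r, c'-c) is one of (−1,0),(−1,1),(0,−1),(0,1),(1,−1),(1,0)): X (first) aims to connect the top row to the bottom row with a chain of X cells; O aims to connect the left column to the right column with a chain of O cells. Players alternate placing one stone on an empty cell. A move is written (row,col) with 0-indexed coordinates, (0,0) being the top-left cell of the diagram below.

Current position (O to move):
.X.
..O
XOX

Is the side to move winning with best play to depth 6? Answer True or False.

[.X./..O/XOX] O move#1: (0,0):-1/OX./..O/XOX*, (0,2):-1/.XO/..O/XOX, (1,0):-1/.X./O.O/XOX, (1,1):-1/.X./.OO/XOX
[OX./..O/XOX] X move#2: (0,2):+1/OXX/..O/XOX*, (1,0):+1/OX./X.O/XOX, (1,1):+1/OX./.XO/XOX
[OXX/..O/XOX] O move#3: (1,0):-1/OXX/O.O/XOX*, (1,1):-1/OXX/.OO/XOX
[OXX/O.O/XOX] X move#4: (1,1):+1/OXX/OXO/XOX*
[OXX/OXO/XOX] end (terminal -1, O#5); searched .X./..O/XOX to 6

O winning at [.X./..O/XOX]: False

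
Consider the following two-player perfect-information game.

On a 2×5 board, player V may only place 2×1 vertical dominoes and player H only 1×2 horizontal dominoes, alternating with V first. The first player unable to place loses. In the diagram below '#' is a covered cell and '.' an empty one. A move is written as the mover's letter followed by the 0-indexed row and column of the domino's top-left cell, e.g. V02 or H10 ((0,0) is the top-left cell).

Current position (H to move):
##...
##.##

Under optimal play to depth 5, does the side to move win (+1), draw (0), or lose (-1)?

[##.../##.##] H move#1: H02:+1/####./##.##*, H03:-1/##.##/##.##
[####./##.##] end (terminal -1, V#2); searched ##.../##.## to 5

value(##.../##.##, H) = +1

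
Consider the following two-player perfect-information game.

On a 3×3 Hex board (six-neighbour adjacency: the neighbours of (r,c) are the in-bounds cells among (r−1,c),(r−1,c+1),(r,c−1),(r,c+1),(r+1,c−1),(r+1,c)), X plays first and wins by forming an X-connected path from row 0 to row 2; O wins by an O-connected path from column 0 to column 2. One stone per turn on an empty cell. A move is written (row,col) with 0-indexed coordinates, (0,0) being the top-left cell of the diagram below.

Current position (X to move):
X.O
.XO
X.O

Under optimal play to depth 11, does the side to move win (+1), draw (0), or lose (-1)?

p1 X@[X.O/.XO/X.O]: (0,1)[XXO/.XO/X.O]+1* (1,0)[X.O/XXO/X.O]+1 (2,1)[X.O/.XO/XXO]+1
p2 O@[XXO/.XO/X.O] terminal -1; root [X.O/.XO/X.O] d11

value(X.O/.XO/X.O, X) = +1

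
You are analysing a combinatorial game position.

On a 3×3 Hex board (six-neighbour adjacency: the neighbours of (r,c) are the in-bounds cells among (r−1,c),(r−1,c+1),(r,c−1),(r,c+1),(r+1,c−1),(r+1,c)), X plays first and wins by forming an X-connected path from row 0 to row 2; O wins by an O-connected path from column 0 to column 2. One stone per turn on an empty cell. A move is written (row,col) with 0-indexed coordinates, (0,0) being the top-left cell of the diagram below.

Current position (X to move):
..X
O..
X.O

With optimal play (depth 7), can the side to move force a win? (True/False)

p1 X@[..X/O../X.O]: (0,0)[X.X/O../X.O]-1 (0,1)[.XX/O../X.O]-1 (1,1)[..X/OX./X.O]+1* (1,2)[..X/O.X/X.O]+1 (2,1)[..X/O../XXO]+1
p2 O@[..X/OX./X.O] terminal -1; root [..X/O../X.O] d7

X winning at [..X/O../X.O]: True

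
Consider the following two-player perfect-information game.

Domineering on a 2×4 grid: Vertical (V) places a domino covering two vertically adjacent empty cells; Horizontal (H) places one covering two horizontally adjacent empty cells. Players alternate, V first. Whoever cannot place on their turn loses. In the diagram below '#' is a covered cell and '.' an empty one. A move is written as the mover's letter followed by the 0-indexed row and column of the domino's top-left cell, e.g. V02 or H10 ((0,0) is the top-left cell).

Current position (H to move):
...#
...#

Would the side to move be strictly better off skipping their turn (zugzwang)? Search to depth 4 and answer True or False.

zugzwang(...#/...#, H) = False

ply 1, H at ...#/...# | H00=+1→##.#/...#*; H01=+1→.###/...#; H10=+1→...#/##.#; H11=+1→...#/.###
ply 2, V at ##.#/...# | V02=-1→####/..##*
ply 3, H at ####/..## | H10=+1→####/####*
ply 4: ####/#### is terminal -1 (V); from ...#/...# depth 4
if H skipped the turn, V would face:
~ ply 1, V at ...#/...# | V00=-1→#..#/#..#; V01=+1→.#.#/.#.#*; V02=-1→..##/..##
~ ply 2: .#.#/.#.# is terminal -1 (H); from ...#/...# depth 4
compare (H): move=+1 vs pass=-1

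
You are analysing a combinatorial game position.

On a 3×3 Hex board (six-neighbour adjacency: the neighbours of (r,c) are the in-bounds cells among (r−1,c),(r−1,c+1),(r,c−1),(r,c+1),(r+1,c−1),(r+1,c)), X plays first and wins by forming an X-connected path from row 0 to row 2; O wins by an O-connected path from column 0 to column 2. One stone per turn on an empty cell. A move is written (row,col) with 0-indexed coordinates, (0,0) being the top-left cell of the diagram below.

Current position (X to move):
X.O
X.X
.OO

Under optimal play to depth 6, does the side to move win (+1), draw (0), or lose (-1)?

p1 X@[X.O/X.X/.OO]: (0,1)[XXO/X.X/.OO]-1 (1,1)[X.O/XXX/.OO]-1 (2,0)[X.O/X.X/XOO]+1*
p2 O@[X.O/X.X/XOO] terminal -1; root [X.O/X.X/.OO] d6

value(X.O/X.X/.OO, X) = +1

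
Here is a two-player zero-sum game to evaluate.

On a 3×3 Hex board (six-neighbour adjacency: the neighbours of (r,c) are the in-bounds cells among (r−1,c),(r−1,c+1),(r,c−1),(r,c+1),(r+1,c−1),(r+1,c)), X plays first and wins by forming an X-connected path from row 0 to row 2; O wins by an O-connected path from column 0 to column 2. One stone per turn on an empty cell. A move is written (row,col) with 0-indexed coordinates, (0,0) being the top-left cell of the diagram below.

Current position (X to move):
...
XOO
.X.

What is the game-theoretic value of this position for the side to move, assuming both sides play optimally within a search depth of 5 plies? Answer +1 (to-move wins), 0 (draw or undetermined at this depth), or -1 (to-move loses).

value(.../XOO/.X., X) = +1

[.../XOO/.X.] X move#1: (0,0):-1/X../XOO/.X., (0,1):-1/.X./XOO/.X., (0,2):-1/..X/XOO/.X., (2,0):+1/.../XOO/XX.*, (2,2):-1/.../XOO/.XX
[.../XOO/XX.] O move#2: (0,0):-1/O../XOO/XX.*, (0,1):-1/.O./XOO/XX., (0,2):-1/..O/XOO/XX., (2,2):-1/.../XOO/XXO
[O../XOO/XX.] X move#3: (0,1):+1/OX./XOO/XX.*, (0,2):-1/O.X/XOO/XX., (2,2):-1/O../XOO/XXX
[OX./XOO/XX.] end (terminal -1, O#4); searched .../XOO/.X. to 5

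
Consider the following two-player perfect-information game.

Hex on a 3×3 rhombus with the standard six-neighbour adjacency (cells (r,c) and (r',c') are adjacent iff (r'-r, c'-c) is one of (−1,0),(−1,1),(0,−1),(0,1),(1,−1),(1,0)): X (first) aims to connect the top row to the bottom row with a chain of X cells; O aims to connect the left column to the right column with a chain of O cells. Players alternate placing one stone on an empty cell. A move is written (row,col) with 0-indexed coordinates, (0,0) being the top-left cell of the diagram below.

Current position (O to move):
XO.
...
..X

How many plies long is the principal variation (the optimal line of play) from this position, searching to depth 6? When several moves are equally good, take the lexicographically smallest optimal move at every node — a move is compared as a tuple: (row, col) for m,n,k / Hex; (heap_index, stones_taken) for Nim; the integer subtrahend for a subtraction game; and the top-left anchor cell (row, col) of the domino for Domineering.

p1 O@[XO./.../..X]: (0,2)[XOO/.../..X]-1 (1,0)[XO./O../..X]-1 (1,1)[XO./.O./..X]+1* (1,2)[XO./..O/..X]-1 (2,0)[XO./.../O.X]-1 (2,1)[XO./.../.OX]-1
p2 X@[XO./.O./..X]: (0,2)[XOX/.O./..X]-1* (1,0)[XO./XO./..X]-1 (1,2)[XO./.OX/..X]-1 (2,0)[XO./.O./X.X]-1 (2,1)[XO./.O./.XX]-1
p3 O@[XOX/.O./..X]: (1,0)[XOX/OO./..X]-1 (1,2)[XOX/.OO/..X]+1* (2,0)[XOX/.O./O.X]-1 (2,1)[XOX/.O./.OX]-1
p4 X@[XOX/.OO/..X]: (1,0)[XOX/XOO/..X]-1* (2,0)[XOX/.OO/X.X]-1 (2,1)[XOX/.OO/.XX]-1
p5 O@[XOX/XOO/..X]: (2,0)[XOX/XOO/O.X]+1* (2,1)[XOX/XOO/.OX]-1
p6 X@[XOX/XOO/O.X] terminal -1; root [XO./.../..X] d6

PV length from [XO./.../..X]: 5 plies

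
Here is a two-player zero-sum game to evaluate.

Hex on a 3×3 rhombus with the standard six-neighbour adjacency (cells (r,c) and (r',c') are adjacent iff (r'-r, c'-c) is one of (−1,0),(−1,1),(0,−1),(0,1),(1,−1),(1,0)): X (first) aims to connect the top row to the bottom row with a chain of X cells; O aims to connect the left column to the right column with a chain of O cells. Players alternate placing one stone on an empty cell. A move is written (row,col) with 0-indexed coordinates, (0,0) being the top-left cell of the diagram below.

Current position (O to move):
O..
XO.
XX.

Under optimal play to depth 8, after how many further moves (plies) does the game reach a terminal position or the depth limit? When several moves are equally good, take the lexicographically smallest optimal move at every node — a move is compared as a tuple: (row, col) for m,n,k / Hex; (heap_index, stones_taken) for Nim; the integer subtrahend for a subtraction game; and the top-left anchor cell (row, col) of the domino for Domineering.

PV length from [O../XO./XX.]: 3 plies

p1 O@[O../XO./XX.]: (0,1)[OO./XO./XX.]+1* (0,2)[O.O/XO./XX.]-1 (1,2)[O../XOO/XX.]-1 (2,2)[O../XO./XXO]-1
p2 X@[OO./XO./XX.]: (0,2)[OOX/XO./XX.]-1* (1,2)[OO./XOX/XX.]-1 (2,2)[OO./XO./XXX]-1
p3 O@[OOX/XO./XX.]: (1,2)[OOX/XOO/XX.]+1* (2,2)[OOX/XO./XXO]-1
p4 X@[OOX/XOO/XX.] terminal -1; root [O../XO./XX.] d8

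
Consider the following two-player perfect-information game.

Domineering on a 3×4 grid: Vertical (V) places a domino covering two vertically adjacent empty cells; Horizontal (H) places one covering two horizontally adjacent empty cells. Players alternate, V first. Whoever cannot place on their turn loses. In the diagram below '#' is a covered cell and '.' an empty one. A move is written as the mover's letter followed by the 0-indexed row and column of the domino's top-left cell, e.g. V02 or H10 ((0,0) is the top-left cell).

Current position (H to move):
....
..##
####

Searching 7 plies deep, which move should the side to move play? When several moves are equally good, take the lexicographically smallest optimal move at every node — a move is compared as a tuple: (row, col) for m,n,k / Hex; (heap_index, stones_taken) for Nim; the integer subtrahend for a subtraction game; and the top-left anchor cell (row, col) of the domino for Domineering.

H's best at [..../..##/####]: H00

[..../..##/####] H move#1: H00:+1/##../..##/####*, H01:-1/.##./..##/####, H02:-1/..##/..##/####, H10:+1/..../####/####
[##../..##/####] end (terminal -1, V#2); searched ..../..##/#### to 7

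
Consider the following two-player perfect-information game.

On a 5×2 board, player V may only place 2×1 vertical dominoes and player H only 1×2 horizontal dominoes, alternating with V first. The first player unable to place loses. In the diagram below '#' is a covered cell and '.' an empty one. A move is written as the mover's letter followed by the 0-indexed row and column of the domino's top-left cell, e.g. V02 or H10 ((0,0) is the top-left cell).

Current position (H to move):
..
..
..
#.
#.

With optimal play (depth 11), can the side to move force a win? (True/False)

p1 H@[../../../#./#.]: H00[##/../../#./#.]-1 H10[../##/../#./#.]+1* H20[../../##/#./#.]-1
p2 V@[../##/../#./#.]: V21[../##/.#/##/#.]-1* V31[../##/../##/##]-1
p3 H@[../##/.#/##/#.]: H00[##/##/.#/##/#.]+1*
p4 V@[##/##/.#/##/#.] terminal -1; root [../../../#./#.] d11

H winning at [../../../#./#.]: True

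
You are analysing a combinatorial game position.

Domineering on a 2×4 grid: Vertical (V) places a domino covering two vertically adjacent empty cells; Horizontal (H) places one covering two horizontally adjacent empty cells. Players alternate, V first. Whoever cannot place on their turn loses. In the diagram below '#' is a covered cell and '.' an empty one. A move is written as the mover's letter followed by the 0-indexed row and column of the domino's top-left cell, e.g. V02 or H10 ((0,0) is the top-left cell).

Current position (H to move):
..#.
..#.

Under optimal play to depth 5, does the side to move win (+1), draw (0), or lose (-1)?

value(..#./..#., H) = +1

[..#./..#.] H move#1: H00:+1/###./..#.*, H10:+1/..#./###.
[###./..#.] V move#2: V03:-1/####/..##*
[####/..##] H move#3: H10:+1/####/####*
[####/####] end (terminal -1, V#4); searched ..#./..#. to 5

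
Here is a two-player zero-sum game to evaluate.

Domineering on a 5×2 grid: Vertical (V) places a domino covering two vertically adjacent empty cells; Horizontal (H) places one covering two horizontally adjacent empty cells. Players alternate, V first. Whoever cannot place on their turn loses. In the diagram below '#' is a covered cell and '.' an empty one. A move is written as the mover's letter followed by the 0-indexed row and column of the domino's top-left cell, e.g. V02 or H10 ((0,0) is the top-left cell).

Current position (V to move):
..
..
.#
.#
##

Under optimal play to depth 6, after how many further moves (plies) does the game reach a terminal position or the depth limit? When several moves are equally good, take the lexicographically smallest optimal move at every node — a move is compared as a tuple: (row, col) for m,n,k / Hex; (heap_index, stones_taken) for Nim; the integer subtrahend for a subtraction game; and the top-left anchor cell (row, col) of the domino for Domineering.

p1 V@[../../.#/.#/##]: V00[#./#./.#/.#/##]+1* V01[.#/.#/.#/.#/##]+1 V10[../#./##/.#/##]-1 V20[../../##/##/##]-1
p2 H@[#./#./.#/.#/##] terminal -1; root [../../.#/.#/##] d6

PV length from [../../.#/.#/##]: 1 ply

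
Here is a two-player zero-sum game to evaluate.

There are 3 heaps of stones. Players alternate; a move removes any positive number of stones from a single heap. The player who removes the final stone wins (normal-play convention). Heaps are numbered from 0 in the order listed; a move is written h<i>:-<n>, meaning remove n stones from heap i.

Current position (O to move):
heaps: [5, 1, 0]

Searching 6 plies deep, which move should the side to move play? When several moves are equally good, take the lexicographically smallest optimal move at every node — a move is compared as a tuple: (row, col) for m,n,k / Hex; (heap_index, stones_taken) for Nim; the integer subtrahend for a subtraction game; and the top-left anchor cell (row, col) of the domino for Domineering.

p1 O@[(5,1,0)]: h0:-1[(4,1,0)]-1 h0:-2[(3,1,0)]-1 h0:-3[(2,1,0)]-1 h0:-4[(1,1,0)]+1* h0:-5[(0,1,0)]-1 h1:-1[(5,0,0)]-1
p2 X@[(1,1,0)]: h0:-1[(0,1,0)]-1* h1:-1[(1,0,0)]-1
p3 O@[(0,1,0)]: h1:-1[(0,0,0)]+1*
p4 X@[(0,0,0)] terminal -1; root [(5,1,0)] d6

O's best at [(5,1,0)]: h0:-4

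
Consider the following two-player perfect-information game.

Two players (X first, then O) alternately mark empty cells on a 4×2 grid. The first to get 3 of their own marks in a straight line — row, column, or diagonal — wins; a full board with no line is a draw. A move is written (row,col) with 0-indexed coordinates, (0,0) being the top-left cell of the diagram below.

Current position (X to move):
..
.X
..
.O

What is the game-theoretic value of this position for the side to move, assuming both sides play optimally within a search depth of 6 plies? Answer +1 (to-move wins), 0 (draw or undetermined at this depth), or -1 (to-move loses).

p1 X@[../.X/../.O]: (0,0)[X./.X/../.O]+0* (0,1)[.X/.X/../.O]+0 (1,0)[../XX/../.O]+0 (2,0)[../.X/X./.O]+0 (2,1)[../.X/.X/.O]+0 (3,0)[../.X/../XO]+0
p2 O@[X./.X/../.O]: (0,1)[XO/.X/../.O]+0* (1,0)[X./OX/../.O]+0 (2,0)[X./.X/O./.O]+0 (2,1)[X./.X/.O/.O]+0 (3,0)[X./.X/../OO]+0
p3 X@[XO/.X/../.O]: (1,0)[XO/XX/../.O]+0* (2,0)[XO/.X/X./.O]+0 (2,1)[XO/.X/.X/.O]+0 (3,0)[XO/.X/../XO]+0
p4 O@[XO/XX/../.O]: (2,0)[XO/XX/O./.O]+0* (2,1)[XO/XX/.O/.O]-1 (3,0)[XO/XX/../OO]-1
p5 X@[XO/XX/O./.O]: (2,1)[XO/XX/OX/.O]+0* (3,0)[XO/XX/O./XO]+0
p6 O@[XO/XX/OX/.O]: (3,0)[XO/XX/OX/OO]+0*
p7 X@[XO/XX/OX/OO] terminal +0; root [../.X/../.O] d6

value(../.X/../.O, X) = 0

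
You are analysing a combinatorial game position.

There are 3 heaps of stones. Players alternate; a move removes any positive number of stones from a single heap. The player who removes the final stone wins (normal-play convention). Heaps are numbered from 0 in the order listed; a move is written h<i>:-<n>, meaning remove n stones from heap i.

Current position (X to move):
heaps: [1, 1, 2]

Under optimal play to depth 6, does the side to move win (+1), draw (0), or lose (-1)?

ply 1, X at (1,1,2) | h0:-1=-1→(0,1,2); h1:-1=-1→(1,0,2); h2:-1=-1→(1,1,1); h2:-2=+1→(1,1,0)*
ply 2, O at (1,1,0) | h0:-1=-1→(0,1,0)*; h1:-1=-1→(1,0,0)
ply 3, X at (0,1,0) | h1:-1=+1→(0,0,0)*
ply 4: (0,0,0) is terminal -1 (O); from (1,1,2) depth 6

value((1,1,2), X) = +1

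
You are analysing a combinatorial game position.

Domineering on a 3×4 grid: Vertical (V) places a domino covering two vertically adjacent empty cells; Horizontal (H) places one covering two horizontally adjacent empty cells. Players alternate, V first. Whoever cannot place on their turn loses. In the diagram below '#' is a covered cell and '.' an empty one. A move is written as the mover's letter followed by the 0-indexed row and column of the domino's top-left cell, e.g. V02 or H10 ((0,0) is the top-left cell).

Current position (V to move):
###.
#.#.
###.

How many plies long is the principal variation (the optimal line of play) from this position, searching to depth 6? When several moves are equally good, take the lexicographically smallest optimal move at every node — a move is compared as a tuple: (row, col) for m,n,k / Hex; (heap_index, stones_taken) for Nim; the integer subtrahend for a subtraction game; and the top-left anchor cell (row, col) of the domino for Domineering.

ply 1, V at ###./#.#./###. | V03=+1→####/#.##/###.*; V13=+1→###./#.##/####
ply 2: ####/#.##/###. is terminal -1 (H); from ###./#.#./###. depth 6

PV length from [###./#.#./###.]: 1 ply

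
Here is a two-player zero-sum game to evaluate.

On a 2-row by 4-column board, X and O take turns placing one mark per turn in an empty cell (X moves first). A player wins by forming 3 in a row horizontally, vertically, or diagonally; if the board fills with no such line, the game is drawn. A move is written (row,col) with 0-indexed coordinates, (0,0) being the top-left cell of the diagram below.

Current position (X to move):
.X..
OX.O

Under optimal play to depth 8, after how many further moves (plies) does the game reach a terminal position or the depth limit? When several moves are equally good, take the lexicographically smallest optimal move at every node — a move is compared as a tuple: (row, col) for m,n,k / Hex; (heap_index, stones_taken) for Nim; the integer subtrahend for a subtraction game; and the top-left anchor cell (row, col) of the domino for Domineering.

[.X../OX.O] X move#1: (0,0):+0/XX../OX.O, (0,2):+1/.XX./OX.O*, (0,3):+0/.X.X/OX.O, (1,2):+0/.X../OXXO
[.XX./OX.O] O move#2: (0,0):-1/OXX./OX.O*, (0,3):-1/.XXO/OX.O, (1,2):-1/.XX./OXOO
[OXX./OX.O] X move#3: (0,3):+1/OXXX/OX.O*, (1,2):+0/OXX./OXXO
[OXXX/OX.O] end (terminal -1, O#4); searched .X../OX.O to 8

PV length from [.X../OX.O]: 3 plies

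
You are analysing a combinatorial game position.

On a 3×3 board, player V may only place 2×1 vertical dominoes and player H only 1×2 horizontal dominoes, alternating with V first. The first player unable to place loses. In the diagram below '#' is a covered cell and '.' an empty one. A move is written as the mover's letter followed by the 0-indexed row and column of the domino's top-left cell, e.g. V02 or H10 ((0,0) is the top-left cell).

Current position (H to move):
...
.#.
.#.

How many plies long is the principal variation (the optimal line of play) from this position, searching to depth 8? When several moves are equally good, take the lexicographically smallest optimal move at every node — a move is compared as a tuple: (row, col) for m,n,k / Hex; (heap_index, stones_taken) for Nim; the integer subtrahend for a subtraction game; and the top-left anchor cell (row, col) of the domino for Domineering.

PV length from [.../.#./.#.]: 2 plies

[.../.#./.#.] H move#1: H00:-1/##./.#./.#.*, H01:-1/.##/.#./.#.
[##./.#./.#.] V move#2: V02:+1/###/.##/.#.*, V10:+1/##./##./##., V12:+1/##./.##/.##
[###/.##/.#.] end (terminal -1, H#3); searched .../.#./.#. to 8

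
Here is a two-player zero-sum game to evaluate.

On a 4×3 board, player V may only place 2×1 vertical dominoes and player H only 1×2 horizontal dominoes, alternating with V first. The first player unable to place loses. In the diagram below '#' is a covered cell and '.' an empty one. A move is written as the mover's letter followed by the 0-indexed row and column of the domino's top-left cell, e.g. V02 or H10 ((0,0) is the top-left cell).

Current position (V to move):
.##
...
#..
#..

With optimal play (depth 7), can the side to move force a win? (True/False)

[.##/.../#../#..] V move#1: V00:-1/###/#../#../#.., V11:+1/.##/.#./##./#..*, V12:+1/.##/..#/#.#/#.., V21:+1/.##/.../##./##., V22:+1/.##/.../#.#/#.#
[.##/.#./##./#..] H move#2: H31:-1/.##/.#./##./###*
[.##/.#./##./###] V move#3: V00:+1/###/##./##./###*, V12:+1/.##/.##/###/###
[###/##./##./###] end (terminal -1, H#4); searched .##/.../#../#.. to 7

V winning at [.##/.../#../#..]: True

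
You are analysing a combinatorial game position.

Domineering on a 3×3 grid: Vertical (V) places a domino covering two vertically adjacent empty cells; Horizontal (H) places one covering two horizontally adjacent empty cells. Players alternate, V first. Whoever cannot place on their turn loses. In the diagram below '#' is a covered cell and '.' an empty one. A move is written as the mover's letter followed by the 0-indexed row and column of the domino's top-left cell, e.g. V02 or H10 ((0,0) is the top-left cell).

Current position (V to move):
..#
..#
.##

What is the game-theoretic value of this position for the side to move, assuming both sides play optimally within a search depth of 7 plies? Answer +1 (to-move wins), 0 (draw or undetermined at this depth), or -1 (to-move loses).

p1 V@[..#/..#/.##]: V00[#.#/#.#/.##]+1* V01[.##/.##/.##]+1 V10[..#/#.#/###]-1
p2 H@[#.#/#.#/.##] terminal -1; root [..#/..#/.##] d7

value(..#/..#/.##, V) = +1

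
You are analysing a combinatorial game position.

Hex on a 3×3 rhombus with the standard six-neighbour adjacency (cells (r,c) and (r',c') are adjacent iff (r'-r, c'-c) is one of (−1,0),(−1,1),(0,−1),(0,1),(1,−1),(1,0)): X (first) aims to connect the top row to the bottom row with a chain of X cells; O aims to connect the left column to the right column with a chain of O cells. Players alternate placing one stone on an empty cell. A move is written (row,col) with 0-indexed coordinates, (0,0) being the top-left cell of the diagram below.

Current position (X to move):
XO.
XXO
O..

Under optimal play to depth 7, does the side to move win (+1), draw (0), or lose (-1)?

p1 X@[XO./XXO/O..]: (0,2)[XOX/XXO/O..]-1 (2,1)[XO./XXO/OX.]+1* (2,2)[XO./XXO/O.X]-1
p2 O@[XO./XXO/OX.] terminal -1; root [XO./XXO/O..] d7

value(XO./XXO/O.., X) = +1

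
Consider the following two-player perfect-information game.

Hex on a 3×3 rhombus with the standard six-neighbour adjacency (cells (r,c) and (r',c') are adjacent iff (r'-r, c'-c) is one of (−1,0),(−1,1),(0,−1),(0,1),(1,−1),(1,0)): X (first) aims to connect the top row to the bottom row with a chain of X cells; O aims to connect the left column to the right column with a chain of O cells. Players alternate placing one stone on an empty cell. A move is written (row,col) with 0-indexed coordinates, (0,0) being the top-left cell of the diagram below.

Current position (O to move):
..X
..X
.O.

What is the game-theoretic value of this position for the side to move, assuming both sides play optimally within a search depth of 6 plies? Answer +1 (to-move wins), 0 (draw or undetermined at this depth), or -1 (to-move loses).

[..X/..X/.O.] O move#1: (0,0):-1/O.X/..X/.O.*, (0,1):-1/.OX/..X/.O., (1,0):-1/..X/O.X/.O., (1,1):-1/..X/.OX/.O., (2,0):-1/..X/..X/OO., (2,2):-1/..X/..X/.OO
[O.X/..X/.O.] X move#2: (0,1):+1/OXX/..X/.O.*, (1,0):+1/O.X/X.X/.O., (1,1):+1/O.X/.XX/.O., (2,0):+1/O.X/..X/XO., (2,2):+1/O.X/..X/.OX
[OXX/..X/.O.] O move#3: (1,0):-1/OXX/O.X/.O.*, (1,1):-1/OXX/.OX/.O., (2,0):-1/OXX/..X/OO., (2,2):-1/OXX/..X/.OO
[OXX/O.X/.O.] X move#4: (1,1):+1/OXX/OXX/.O.*, (2,0):+1/OXX/O.X/XO., (2,2):+1/OXX/O.X/.OX
[OXX/OXX/.O.] O move#5: (2,0):-1/OXX/OXX/OO.*, (2,2):-1/OXX/OXX/.OO
[OXX/OXX/OO.] X move#6: (2,2):+1/OXX/OXX/OOX*
[OXX/OXX/OOX] end (terminal -1, O#7); searched ..X/..X/.O. to 6

value(..X/..X/.O., O) = -1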